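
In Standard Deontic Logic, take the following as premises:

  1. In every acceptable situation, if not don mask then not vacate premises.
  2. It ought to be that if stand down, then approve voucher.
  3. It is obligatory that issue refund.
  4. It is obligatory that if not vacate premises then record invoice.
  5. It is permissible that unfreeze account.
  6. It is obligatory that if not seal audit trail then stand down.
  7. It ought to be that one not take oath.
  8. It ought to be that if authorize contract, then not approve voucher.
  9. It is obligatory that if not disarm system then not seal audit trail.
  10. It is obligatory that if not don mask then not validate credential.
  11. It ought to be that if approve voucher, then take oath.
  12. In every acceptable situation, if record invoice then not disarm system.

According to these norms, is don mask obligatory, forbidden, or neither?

Obligatory

From premise 7 we have O(¬take_oath).
The contrapositive of premise 11 (O(approve_voucher → take_oath)) is O(¬take_oath → ¬approve_voucher), and O(¬take_oath) is already established, so O(¬approve_voucher).
Premise 2, O(stand_down → approve_voucher), contraposes to O(¬approve_voucher → ¬stand_down); with O(¬approve_voucher) we get O(¬stand_down).
The contrapositive of premise 6 (O(¬seal_audit_trail → stand_down)) is O(¬stand_down → seal_audit_trail), and O(¬stand_down) is already established, so O(seal_audit_trail).
Premise 9, O(¬disarm_system → ¬seal_audit_trail), contraposes to O(seal_audit_trail → disarm_system); with O(seal_audit_trail) we get O(disarm_system).
The contrapositive of premise 12 (O(record_invoice → ¬disarm_system)) is O(disarm_system → ¬record_invoice), and O(disarm_system) is already established, so O(¬record_invoice).
Premise 4, O(¬vacate_premises → record_invoice), contraposes to O(¬record_invoice → vacate_premises); with O(¬record_invoice) we get O(vacate_premises).
The contrapositive of premise 1 (O(¬don_mask → ¬vacate_premises)) is O(vacate_premises → don_mask), and O(vacate_premises) is already established, so O(don_mask).
Premises 3, 5, 8, 10 do not contribute to this derivation.
Hence don_mask is obligatory.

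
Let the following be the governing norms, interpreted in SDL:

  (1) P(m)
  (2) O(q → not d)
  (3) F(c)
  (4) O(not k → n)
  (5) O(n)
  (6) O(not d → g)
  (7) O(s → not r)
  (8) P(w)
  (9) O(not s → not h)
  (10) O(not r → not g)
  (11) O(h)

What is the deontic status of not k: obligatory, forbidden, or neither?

Premise 4 is O(not k → n); even if O(n) held, inferring O(not k) would be affirming the consequent — invalid.
No premise or chain of K-axiom applications forces O(not k), and none forces O(k). So not k is neither obligatory nor forbidden under these norms.

Neither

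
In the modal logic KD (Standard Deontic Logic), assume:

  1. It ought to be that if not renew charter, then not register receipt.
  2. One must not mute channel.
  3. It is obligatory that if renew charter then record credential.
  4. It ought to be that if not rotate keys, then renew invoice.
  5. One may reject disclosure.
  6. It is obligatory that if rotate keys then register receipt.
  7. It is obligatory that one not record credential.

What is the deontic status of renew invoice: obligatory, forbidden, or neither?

Obligatory

Premise 7 states O(¬record_credential) outright.
Premise 3 is O(renew_charter → record_credential); contrapositively O(¬record_credential → ¬renew_charter). Since O(¬record_credential) holds, K gives O(¬renew_charter).
Applying K to premise 1 (O(¬renew_charter → ¬register_receipt)) and O(¬renew_charter) yields O(¬register_receipt).
The contrapositive of premise 6 (O(rotate_keys → register_receipt)) is O(¬register_receipt → ¬rotate_keys), and O(¬register_receipt) is already established, so O(¬rotate_keys).
With premise 4, O(¬rotate_keys → renew_invoice), the K-axiom yields O(renew_invoice).
Premises 2, 5 do not contribute to this derivation.
Hence renew_invoice is obligatory.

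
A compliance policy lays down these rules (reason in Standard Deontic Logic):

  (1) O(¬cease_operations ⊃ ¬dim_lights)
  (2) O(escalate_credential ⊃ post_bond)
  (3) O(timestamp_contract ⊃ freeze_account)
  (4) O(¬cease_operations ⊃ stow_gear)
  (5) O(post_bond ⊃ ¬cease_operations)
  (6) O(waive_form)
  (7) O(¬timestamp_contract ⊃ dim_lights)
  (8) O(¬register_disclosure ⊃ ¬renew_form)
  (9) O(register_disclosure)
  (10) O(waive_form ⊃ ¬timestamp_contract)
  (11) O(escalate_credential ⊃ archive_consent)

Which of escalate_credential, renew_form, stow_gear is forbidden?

Premise 6 gives O(waive_form).
From O(waive_form) and premise 10, O(waive_form ⊃ ¬timestamp_contract), we obtain O(¬timestamp_contract).
With premise 7, O(¬timestamp_contract ⊃ dim_lights), the K-axiom yields O(dim_lights).
Premise 1 is O(¬cease_operations ⊃ ¬dim_lights); contrapositively O(dim_lights ⊃ cease_operations). Since O(dim_lights) holds, K gives O(cease_operations).
The contrapositive of premise 5 (O(post_bond ⊃ ¬cease_operations)) is O(cease_operations ⊃ ¬post_bond), and O(cease_operations) is already established, so O(¬post_bond).
Premise 2 is O(escalate_credential ⊃ post_bond); contrapositively O(¬post_bond ⊃ ¬escalate_credential). Since O(¬post_bond) holds, K gives O(¬escalate_credential).
So O(¬escalate_credential) holds, i.e. escalate_credential is forbidden. None of the other listed options is forbidden under the premises.

escalate_credential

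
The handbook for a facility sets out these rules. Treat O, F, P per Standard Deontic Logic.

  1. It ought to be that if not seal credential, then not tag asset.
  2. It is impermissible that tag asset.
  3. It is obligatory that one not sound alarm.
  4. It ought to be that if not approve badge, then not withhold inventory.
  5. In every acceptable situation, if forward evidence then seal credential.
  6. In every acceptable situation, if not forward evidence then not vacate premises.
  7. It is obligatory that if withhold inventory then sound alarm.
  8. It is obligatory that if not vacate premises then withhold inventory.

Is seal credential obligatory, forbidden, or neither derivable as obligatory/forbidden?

From premise 3 we have O(¬sound_alarm).
The contrapositive of premise 7 (O(withhold_inventory → sound_alarm)) is O(¬sound_alarm → ¬withhold_inventory), and O(¬sound_alarm) is already established, so O(¬withhold_inventory).
Premise 8, O(¬vacate_premises → withhold_inventory), contraposes to O(¬withhold_inventory → vacate_premises); with O(¬withhold_inventory) we get O(vacate_premises).
Premise 6 is O(¬forward_evidence → ¬vacate_premises); contrapositively O(vacate_premises → forward_evidence). Since O(vacate_premises) holds, K gives O(forward_evidence).
From O(forward_evidence) and premise 5, O(forward_evidence → seal_credential), we obtain O(seal_credential).
Premises 1, 2, 4 do not contribute to this derivation.
Hence seal_credential is obligatory.

Obligatory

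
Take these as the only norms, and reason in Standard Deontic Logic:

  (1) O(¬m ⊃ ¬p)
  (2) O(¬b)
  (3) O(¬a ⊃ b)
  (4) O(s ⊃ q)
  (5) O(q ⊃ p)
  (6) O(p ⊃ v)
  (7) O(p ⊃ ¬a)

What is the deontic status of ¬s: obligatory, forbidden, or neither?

Obligatory

From premise 2 we have O(¬b).
The contrapositive of premise 3 (O(¬a ⊃ b)) is O(¬b ⊃ a), and O(¬b) is already established, so O(a).
Premise 7 is O(p ⊃ ¬a); contrapositively O(a ⊃ ¬p). Since O(a) holds, K gives O(¬p).
Premise 5 is O(q ⊃ p); contrapositively O(¬p ⊃ ¬q). Since O(¬p) holds, K gives O(¬q).
The contrapositive of premise 4 (O(s ⊃ q)) is O(¬q ⊃ ¬s), and O(¬q) is already established, so O(¬s).
Premises 1, 6 do not contribute to this derivation.
Hence ¬s is obligatory.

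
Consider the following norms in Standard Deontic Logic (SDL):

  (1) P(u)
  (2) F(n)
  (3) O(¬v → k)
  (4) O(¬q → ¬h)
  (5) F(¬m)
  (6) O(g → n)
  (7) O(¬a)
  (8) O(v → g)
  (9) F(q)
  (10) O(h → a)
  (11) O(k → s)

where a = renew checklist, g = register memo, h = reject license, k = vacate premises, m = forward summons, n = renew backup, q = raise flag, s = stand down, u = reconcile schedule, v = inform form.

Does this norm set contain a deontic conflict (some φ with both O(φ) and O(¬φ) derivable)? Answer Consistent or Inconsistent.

Consistent

Premise 10 is O(h → a), but O(h) is not derivable from the premises, so it does not yield O(a).
So O(a) is not derivable, and the apparent clash with O(¬a) does not arise.
A world satisfying every obligation exists (e.g. a=false, g=false, h=false, k=true, m=true, n=false, q=false, s=true, u=false, v=false); no atom is both obligatory and forbidden, so the set is consistent.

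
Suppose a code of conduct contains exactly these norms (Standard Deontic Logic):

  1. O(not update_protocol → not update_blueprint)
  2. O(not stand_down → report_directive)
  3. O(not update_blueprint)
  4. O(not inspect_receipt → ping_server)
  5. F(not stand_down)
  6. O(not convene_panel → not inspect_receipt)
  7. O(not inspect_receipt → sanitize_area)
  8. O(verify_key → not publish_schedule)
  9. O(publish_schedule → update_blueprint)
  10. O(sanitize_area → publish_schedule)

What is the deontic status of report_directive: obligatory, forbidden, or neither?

Premise 2 is O(not stand_down → report_directive), but O(not stand_down) is not derivable from the premises, so it does not yield O(report_directive).
No premise or chain of K-axiom applications forces O(report_directive), and none forces O(not report_directive). So report_directive is neither obligatory nor forbidden under these norms.

Neither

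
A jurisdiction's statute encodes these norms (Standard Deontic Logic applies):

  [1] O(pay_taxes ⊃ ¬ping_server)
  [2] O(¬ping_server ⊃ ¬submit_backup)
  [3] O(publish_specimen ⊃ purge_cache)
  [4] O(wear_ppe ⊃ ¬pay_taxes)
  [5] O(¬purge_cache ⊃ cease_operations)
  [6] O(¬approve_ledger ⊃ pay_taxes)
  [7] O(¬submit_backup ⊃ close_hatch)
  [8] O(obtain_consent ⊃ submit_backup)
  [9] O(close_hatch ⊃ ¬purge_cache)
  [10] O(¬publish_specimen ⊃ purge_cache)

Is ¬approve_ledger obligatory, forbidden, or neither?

Premises 3 and 10 are O(publish_specimen ⊃ purge_cache) and O(¬publish_specimen ⊃ purge_cache); every ideal world satisfies publish_specimen or ¬publish_specimen, so in either case purge_cache holds — hence O(purge_cache).
Premise 9 is O(close_hatch ⊃ ¬purge_cache); contrapositively O(purge_cache ⊃ ¬close_hatch). Since O(purge_cache) holds, K gives O(¬close_hatch).
Premise 7 is O(¬submit_backup ⊃ close_hatch); contrapositively O(¬close_hatch ⊃ submit_backup). Since O(¬close_hatch) holds, K gives O(submit_backup).
Premise 2 is O(¬ping_server ⊃ ¬submit_backup); contrapositively O(submit_backup ⊃ ping_server). Since O(submit_backup) holds, K gives O(ping_server).
Premise 1, O(pay_taxes ⊃ ¬ping_server), contraposes to O(ping_server ⊃ ¬pay_taxes); with O(ping_server) we get O(¬pay_taxes).
Premise 6, O(¬approve_ledger ⊃ pay_taxes), contraposes to O(¬pay_taxes ⊃ approve_ledger); with O(¬pay_taxes) we get O(approve_ledger).
Premises 4, 5, 8 do not contribute to this derivation.
Thus O(approve_ledger), which is F(¬approve_ledger): ¬approve_ledger is forbidden.

Forbidden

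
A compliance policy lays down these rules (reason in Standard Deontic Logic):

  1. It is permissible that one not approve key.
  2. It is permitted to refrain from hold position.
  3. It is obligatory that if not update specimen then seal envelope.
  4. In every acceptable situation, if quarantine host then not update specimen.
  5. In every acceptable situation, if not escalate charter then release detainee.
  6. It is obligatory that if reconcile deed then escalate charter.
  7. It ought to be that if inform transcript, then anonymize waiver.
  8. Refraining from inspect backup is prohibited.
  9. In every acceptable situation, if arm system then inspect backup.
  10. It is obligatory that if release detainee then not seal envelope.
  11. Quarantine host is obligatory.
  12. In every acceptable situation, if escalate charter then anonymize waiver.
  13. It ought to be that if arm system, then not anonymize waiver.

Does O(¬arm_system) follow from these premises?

Yes

Premise 11 gives O(quarantine_host).
Applying K to premise 4 (O(quarantine_host → ¬update_specimen)) and O(quarantine_host) yields O(¬update_specimen).
Premise 3 is O(¬update_specimen → seal_envelope); since O(¬update_specimen), deontic closure gives O(seal_envelope).
Premise 10 is O(release_detainee → ¬seal_envelope); contrapositively O(seal_envelope → ¬release_detainee). Since O(seal_envelope) holds, K gives O(¬release_detainee).
Premise 5, O(¬escalate_charter → release_detainee), contraposes to O(¬release_detainee → escalate_charter); with O(¬release_detainee) we get O(escalate_charter).
From O(escalate_charter) and premise 12, O(escalate_charter → anonymize_waiver), we obtain O(anonymize_waiver).
Premise 13, O(arm_system → ¬anonymize_waiver), contraposes to O(anonymize_waiver → ¬arm_system); with O(anonymize_waiver) we get O(¬arm_system).
Premises 1, 2, 6, 7, 8, 9 do not contribute to this derivation.
So O(¬arm_system) follows.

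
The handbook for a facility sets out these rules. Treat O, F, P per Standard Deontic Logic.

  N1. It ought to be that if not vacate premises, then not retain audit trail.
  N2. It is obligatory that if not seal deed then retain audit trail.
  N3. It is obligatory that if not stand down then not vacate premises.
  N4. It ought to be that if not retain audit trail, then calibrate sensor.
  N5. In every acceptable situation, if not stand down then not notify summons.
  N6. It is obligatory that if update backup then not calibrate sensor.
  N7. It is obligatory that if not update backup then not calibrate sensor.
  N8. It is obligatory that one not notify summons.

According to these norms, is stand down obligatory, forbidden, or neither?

Obligatory

Premises 7 and 6 cover both cases: O(¬update_backup → ¬calibrate_sensor) and O(update_backup → ¬calibrate_sensor). Since ¬update_backup ∨ update_backup is a tautology, O(¬calibrate_sensor) follows.
Premise 4, O(¬retain_audit_trail → calibrate_sensor), contraposes to O(¬calibrate_sensor → retain_audit_trail); with O(¬calibrate_sensor) we get O(retain_audit_trail).
Premise 1, O(¬vacate_premises → ¬retain_audit_trail), contraposes to O(retain_audit_trail → vacate_premises); with O(retain_audit_trail) we get O(vacate_premises).
The contrapositive of premise 3 (O(¬stand_down → ¬vacate_premises)) is O(vacate_premises → stand_down), and O(vacate_premises) is already established, so O(stand_down).
Premises 2, 5, 8 do not contribute to this derivation.
Hence stand_down is obligatory.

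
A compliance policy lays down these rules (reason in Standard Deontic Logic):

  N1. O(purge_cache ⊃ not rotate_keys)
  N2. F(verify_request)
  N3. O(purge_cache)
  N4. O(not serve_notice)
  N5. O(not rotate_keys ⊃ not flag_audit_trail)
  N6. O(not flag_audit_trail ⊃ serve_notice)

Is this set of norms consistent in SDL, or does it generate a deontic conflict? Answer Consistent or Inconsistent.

Inconsistent

Premise 4 gives O(not serve_notice).
Premise 6 is O(not flag_audit_trail ⊃ serve_notice); contrapositively O(not serve_notice ⊃ flag_audit_trail). Since O(not serve_notice) holds, K gives O(flag_audit_trail).
Premise 5, O(not rotate_keys ⊃ not flag_audit_trail), contraposes to O(flag_audit_trail ⊃ rotate_keys); with O(flag_audit_trail) we get O(rotate_keys).
Premise 1, O(purge_cache ⊃ not rotate_keys), contraposes to O(rotate_keys ⊃ not purge_cache); with O(rotate_keys) we get O(not purge_cache).
Yet premise 3 states O(purge_cache).
We now have both O(not purge_cache) and O(purge_cache) — purge_cache is simultaneously obligatory and forbidden, violating the D-axiom.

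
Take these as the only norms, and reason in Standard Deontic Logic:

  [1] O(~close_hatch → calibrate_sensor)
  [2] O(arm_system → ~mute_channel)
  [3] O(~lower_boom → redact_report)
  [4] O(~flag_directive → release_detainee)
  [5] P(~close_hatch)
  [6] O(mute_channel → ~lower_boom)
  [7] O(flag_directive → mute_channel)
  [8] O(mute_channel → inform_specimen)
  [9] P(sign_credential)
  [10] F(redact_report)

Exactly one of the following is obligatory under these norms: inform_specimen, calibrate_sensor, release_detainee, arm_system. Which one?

release_detainee

F(redact_report) at premise 10 means O(~redact_report).
Premise 3 is O(~lower_boom → redact_report); contrapositively O(~redact_report → lower_boom). Since O(~redact_report) holds, K gives O(lower_boom).
Premise 6 is O(mute_channel → ~lower_boom); contrapositively O(lower_boom → ~mute_channel). Since O(lower_boom) holds, K gives O(~mute_channel).
Premise 7 is O(flag_directive → mute_channel); contrapositively O(~mute_channel → ~flag_directive). Since O(~mute_channel) holds, K gives O(~flag_directive).
With premise 4, O(~flag_directive → release_detainee), the K-axiom yields O(release_detainee).
So O(release_detainee) holds — release_detainee is obligatory. None of the other listed options is made obligatory by any chain of premises.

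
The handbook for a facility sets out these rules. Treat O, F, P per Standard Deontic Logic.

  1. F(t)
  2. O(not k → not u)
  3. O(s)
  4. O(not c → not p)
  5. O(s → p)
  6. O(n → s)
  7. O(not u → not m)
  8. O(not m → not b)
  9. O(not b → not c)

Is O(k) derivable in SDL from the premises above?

Yes

Premise 3 states O(s) outright.
Premise 5 is O(s → p); since O(s), deontic closure gives O(p).
The contrapositive of premise 4 (O(not c → not p)) is O(p → c), and O(p) is already established, so O(c).
Premise 9 is O(not b → not c); contrapositively O(c → b). Since O(c) holds, K gives O(b).
The contrapositive of premise 8 (O(not m → not b)) is O(b → m), and O(b) is already established, so O(m).
The contrapositive of premise 7 (O(not u → not m)) is O(m → u), and O(m) is already established, so O(u).
Premise 2, O(not k → not u), contraposes to O(u → k); with O(u) we get O(k).
Premises 1, 6 do not contribute to this derivation.
So O(k) follows.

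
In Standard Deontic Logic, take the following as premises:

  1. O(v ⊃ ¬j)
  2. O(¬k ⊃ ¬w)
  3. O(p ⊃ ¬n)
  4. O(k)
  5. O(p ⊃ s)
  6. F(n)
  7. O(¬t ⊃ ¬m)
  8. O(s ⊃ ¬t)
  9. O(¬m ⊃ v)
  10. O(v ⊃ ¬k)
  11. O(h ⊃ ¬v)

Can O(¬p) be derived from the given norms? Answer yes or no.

Yes

Premise 4 states O(k) outright.
Premise 10, O(v ⊃ ¬k), contraposes to O(k ⊃ ¬v); with O(k) we get O(¬v).
The contrapositive of premise 9 (O(¬m ⊃ v)) is O(¬v ⊃ m), and O(¬v) is already established, so O(m).
Premise 7, O(¬t ⊃ ¬m), contraposes to O(m ⊃ t); with O(m) we get O(t).
The contrapositive of premise 8 (O(s ⊃ ¬t)) is O(t ⊃ ¬s), and O(t) is already established, so O(¬s).
Premise 5, O(p ⊃ s), contraposes to O(¬s ⊃ ¬p); with O(¬s) we get O(¬p).
Premises 1, 2, 3, 6, 11 do not contribute to this derivation.
So O(¬p) follows.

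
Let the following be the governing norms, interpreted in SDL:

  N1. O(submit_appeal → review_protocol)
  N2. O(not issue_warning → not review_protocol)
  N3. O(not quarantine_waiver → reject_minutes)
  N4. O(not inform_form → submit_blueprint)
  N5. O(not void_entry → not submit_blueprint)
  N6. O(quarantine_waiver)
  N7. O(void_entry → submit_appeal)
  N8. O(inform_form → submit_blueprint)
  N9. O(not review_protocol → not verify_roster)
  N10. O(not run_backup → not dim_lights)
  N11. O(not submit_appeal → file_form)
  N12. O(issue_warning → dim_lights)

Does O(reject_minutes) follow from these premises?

No

Premise 3 is O(not quarantine_waiver → reject_minutes), but O(not quarantine_waiver) is not derivable from the premises, so it does not yield O(reject_minutes).
No other premise forces O(reject_minutes). An ideal world satisfying every premise can still have reject_minutes false, so O(reject_minutes) is not derivable.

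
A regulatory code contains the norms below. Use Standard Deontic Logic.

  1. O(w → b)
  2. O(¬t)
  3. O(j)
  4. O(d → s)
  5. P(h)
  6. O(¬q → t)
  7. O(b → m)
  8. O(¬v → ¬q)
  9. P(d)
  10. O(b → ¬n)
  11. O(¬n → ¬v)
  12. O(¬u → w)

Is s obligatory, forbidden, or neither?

Neither

Premise 4 is O(d → s), but O(d) is not derivable from the premises (the permission P(d) asserts only ¬O(¬d), not O(d)), so it does not yield O(s).
No premise or chain of K-axiom applications forces O(s), and none forces O(¬s). So s is neither obligatory nor forbidden under these norms.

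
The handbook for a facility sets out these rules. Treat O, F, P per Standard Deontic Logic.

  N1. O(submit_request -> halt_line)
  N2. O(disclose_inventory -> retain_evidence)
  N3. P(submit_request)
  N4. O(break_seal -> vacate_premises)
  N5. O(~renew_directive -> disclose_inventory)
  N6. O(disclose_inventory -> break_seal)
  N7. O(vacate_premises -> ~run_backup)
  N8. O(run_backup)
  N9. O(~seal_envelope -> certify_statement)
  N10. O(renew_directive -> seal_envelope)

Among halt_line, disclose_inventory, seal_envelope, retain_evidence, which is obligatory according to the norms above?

Premise 8 states O(run_backup) outright.
The contrapositive of premise 7 (O(vacate_premises -> ~run_backup)) is O(run_backup -> ~vacate_premises), and O(run_backup) is already established, so O(~vacate_premises).
Premise 4, O(break_seal -> vacate_premises), contraposes to O(~vacate_premises -> ~break_seal); with O(~vacate_premises) we get O(~break_seal).
Premise 6 is O(disclose_inventory -> break_seal); contrapositively O(~break_seal -> ~disclose_inventory). Since O(~break_seal) holds, K gives O(~disclose_inventory).
Premise 5 is O(~renew_directive -> disclose_inventory); contrapositively O(~disclose_inventory -> renew_directive). Since O(~disclose_inventory) holds, K gives O(renew_directive).
Applying K to premise 10 (O(renew_directive -> seal_envelope)) and O(renew_directive) yields O(seal_envelope).
So O(seal_envelope) holds — seal_envelope is obligatory. None of the other listed options is made obligatory by any chain of premises.

seal_envelope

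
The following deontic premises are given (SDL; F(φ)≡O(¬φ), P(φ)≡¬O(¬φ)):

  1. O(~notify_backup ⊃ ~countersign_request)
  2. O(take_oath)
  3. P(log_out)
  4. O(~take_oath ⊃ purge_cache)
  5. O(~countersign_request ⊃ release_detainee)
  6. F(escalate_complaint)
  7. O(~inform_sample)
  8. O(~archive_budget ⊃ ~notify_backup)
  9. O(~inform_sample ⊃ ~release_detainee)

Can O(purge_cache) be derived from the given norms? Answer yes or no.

No

Premise 4 is O(~take_oath ⊃ purge_cache), but O(~take_oath) is not derivable from the premises, so it does not yield O(purge_cache).
No other premise forces O(purge_cache). An ideal world satisfying every premise can still have purge_cache false, so O(purge_cache) is not derivable.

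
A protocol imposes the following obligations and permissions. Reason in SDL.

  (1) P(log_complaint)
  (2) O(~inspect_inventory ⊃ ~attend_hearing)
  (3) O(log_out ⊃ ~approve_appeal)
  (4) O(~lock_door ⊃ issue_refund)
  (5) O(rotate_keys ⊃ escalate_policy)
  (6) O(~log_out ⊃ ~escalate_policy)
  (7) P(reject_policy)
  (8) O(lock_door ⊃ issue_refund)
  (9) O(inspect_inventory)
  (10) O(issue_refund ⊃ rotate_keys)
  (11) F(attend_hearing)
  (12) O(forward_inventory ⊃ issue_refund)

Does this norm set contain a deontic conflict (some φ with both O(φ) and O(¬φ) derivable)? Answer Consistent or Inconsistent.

Premise 2 is O(~inspect_inventory ⊃ ~attend_hearing); even if O(~attend_hearing) held, inferring O(~inspect_inventory) would be affirming the consequent — invalid.
So O(~inspect_inventory) is not derivable, and the apparent clash with O(inspect_inventory) does not arise.
A world satisfying every obligation exists (e.g. approve_appeal=false, attend_hearing=false, escalate_policy=true, forward_inventory=false, inspect_inventory=true, issue_refund=true, lock_door=false, log_complaint=false, log_out=true, reject_policy=false, rotate_keys=true); no atom is both obligatory and forbidden, so the set is consistent.

Consistent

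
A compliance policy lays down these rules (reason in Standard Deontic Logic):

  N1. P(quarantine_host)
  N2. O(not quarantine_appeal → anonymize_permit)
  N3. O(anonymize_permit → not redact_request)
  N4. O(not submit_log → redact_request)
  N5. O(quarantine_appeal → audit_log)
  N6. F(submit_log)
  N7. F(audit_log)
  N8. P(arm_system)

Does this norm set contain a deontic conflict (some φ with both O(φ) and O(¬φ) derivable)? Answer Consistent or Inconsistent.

Inconsistent

Premise 7, F(audit_log), is equivalent to O(not audit_log).
Premise 5, O(quarantine_appeal → audit_log), contraposes to O(not audit_log → not quarantine_appeal); with O(not audit_log) we get O(not quarantine_appeal).
From O(not quarantine_appeal) and premise 2, O(not quarantine_appeal → anonymize_permit), we obtain O(anonymize_permit).
Premise 3 is O(anonymize_permit → not redact_request); since O(anonymize_permit), deontic closure gives O(not redact_request).
The contrapositive of premise 4 (O(not submit_log → redact_request)) is O(not redact_request → submit_log), and O(not redact_request) is already established, so O(submit_log).
But premise 6, F(submit_log), means O(not submit_log).
We now have both O(submit_log) and O(not submit_log) — submit_log is simultaneously obligatory and forbidden, violating the D-axiom.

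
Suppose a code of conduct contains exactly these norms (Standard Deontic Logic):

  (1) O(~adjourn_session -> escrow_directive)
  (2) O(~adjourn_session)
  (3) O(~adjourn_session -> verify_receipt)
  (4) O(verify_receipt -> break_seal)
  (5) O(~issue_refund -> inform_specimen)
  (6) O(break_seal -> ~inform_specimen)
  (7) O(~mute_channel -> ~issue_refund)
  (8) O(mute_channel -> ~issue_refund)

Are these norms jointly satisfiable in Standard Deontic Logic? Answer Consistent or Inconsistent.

Inconsistent

Premises 7 and 8 cover both cases: O(~mute_channel -> ~issue_refund) and O(mute_channel -> ~issue_refund). Since ~mute_channel ∨ mute_channel is a tautology, O(~issue_refund) follows.
From O(~issue_refund) and premise 5, O(~issue_refund -> inform_specimen), we obtain O(inform_specimen).
Premise 6, O(break_seal -> ~inform_specimen), contraposes to O(inform_specimen -> ~break_seal); with O(inform_specimen) we get O(~break_seal).
The contrapositive of premise 4 (O(verify_receipt -> break_seal)) is O(~break_seal -> ~verify_receipt), and O(~break_seal) is already established, so O(~verify_receipt).
The contrapositive of premise 3 (O(~adjourn_session -> verify_receipt)) is O(~verify_receipt -> adjourn_session), and O(~verify_receipt) is already established, so O(adjourn_session).
Yet premise 2 states O(~adjourn_session).
We now have both O(adjourn_session) and O(~adjourn_session) — adjourn_session is simultaneously obligatory and forbidden, violating the D-axiom.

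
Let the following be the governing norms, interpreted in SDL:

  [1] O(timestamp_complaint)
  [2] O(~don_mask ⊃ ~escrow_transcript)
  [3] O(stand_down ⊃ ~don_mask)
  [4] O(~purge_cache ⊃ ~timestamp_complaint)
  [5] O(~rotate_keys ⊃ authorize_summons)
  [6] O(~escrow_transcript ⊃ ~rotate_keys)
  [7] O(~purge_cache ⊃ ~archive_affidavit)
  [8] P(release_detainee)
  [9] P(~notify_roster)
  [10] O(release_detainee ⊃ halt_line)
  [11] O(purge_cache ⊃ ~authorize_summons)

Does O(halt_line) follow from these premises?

Premise 10 is O(release_detainee ⊃ halt_line), but O(release_detainee) is not derivable from the premises (the permission P(release_detainee) asserts only ~O(~release_detainee), not O(release_detainee)), so it does not yield O(halt_line).
No other premise forces O(halt_line). An ideal world satisfying every premise can still have halt_line false, so O(halt_line) is not derivable.

No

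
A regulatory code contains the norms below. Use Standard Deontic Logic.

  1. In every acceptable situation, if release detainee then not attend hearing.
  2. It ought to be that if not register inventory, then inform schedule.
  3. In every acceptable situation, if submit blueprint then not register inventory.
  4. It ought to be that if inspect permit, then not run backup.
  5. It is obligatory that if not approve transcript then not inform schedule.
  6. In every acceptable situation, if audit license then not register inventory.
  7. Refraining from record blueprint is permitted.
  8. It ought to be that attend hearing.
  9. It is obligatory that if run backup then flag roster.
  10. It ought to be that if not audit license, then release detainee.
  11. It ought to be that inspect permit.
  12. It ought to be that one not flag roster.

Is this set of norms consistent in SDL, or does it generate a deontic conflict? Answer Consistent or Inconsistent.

Premise 9 is O(run_backup → flag_roster), but O(run_backup) is not derivable from the premises, so it does not yield O(flag_roster).
So O(flag_roster) is not derivable, and the apparent clash with O(¬flag_roster) does not arise.
A world satisfying every obligation exists (e.g. approve_transcript=true, attend_hearing=true, audit_license=true, flag_roster=false, inform_schedule=true, inspect_permit=true, record_blueprint=false, register_inventory=false, release_detainee=false, run_backup=false, submit_blueprint=false); no atom is both obligatory and forbidden, so the set is consistent.

Consistent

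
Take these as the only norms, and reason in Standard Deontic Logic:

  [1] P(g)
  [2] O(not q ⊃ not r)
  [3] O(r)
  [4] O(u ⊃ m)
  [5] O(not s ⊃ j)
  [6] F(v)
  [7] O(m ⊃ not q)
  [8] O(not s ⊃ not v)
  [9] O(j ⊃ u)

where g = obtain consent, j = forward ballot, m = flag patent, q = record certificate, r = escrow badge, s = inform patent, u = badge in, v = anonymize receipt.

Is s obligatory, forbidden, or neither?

Obligatory

Premise 3 gives O(r).
The contrapositive of premise 2 (O(not q ⊃ not r)) is O(r ⊃ q), and O(r) is already established, so O(q).
Premise 7, O(m ⊃ not q), contraposes to O(q ⊃ not m); with O(q) we get O(not m).
Premise 4, O(u ⊃ m), contraposes to O(not m ⊃ not u); with O(not m) we get O(not u).
Premise 9 is O(j ⊃ u); contrapositively O(not u ⊃ not j). Since O(not u) holds, K gives O(not j).
Premise 5, O(not s ⊃ j), contraposes to O(not j ⊃ s); with O(not j) we get O(s).
Premises 1, 6, 8 do not contribute to this derivation.
Hence s is obligatory.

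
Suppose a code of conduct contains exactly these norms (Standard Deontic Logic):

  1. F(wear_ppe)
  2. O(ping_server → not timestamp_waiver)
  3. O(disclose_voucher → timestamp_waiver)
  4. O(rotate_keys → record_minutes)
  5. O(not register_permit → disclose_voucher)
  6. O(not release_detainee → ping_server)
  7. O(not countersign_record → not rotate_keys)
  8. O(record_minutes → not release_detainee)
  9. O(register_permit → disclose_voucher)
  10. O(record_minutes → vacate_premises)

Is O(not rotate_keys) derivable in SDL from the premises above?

Premises 9 and 5 are O(register_permit → disclose_voucher) and O(not register_permit → disclose_voucher); every ideal world satisfies register_permit or not register_permit, so in either case disclose_voucher holds — hence O(disclose_voucher).
Premise 3 is O(disclose_voucher → timestamp_waiver); since O(disclose_voucher), deontic closure gives O(timestamp_waiver).
Premise 2, O(ping_server → not timestamp_waiver), contraposes to O(timestamp_waiver → not ping_server); with O(timestamp_waiver) we get O(not ping_server).
Premise 6, O(not release_detainee → ping_server), contraposes to O(not ping_server → release_detainee); with O(not ping_server) we get O(release_detainee).
Premise 8 is O(record_minutes → not release_detainee); contrapositively O(release_detainee → not record_minutes). Since O(release_detainee) holds, K gives O(not record_minutes).
The contrapositive of premise 4 (O(rotate_keys → record_minutes)) is O(not record_minutes → not rotate_keys), and O(not record_minutes) is already established, so O(not rotate_keys).
Premises 1, 7, 10 do not contribute to this derivation.
So O(not rotate_keys) follows.

Yes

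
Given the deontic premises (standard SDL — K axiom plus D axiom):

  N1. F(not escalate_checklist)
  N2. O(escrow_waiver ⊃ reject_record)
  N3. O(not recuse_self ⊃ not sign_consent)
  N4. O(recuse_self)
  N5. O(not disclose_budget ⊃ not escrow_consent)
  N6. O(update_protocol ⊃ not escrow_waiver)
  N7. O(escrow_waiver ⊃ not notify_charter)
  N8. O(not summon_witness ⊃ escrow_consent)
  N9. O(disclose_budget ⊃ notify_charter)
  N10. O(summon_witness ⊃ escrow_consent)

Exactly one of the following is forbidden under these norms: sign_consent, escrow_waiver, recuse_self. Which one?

Premises 8 and 10 are O(not summon_witness ⊃ escrow_consent) and O(summon_witness ⊃ escrow_consent); every ideal world satisfies not summon_witness or summon_witness, so in either case escrow_consent holds — hence O(escrow_consent).
Premise 5 is O(not disclose_budget ⊃ not escrow_consent); contrapositively O(escrow_consent ⊃ disclose_budget). Since O(escrow_consent) holds, K gives O(disclose_budget).
With premise 9, O(disclose_budget ⊃ notify_charter), the K-axiom yields O(notify_charter).
The contrapositive of premise 7 (O(escrow_waiver ⊃ not notify_charter)) is O(notify_charter ⊃ not escrow_waiver), and O(notify_charter) is already established, so O(not escrow_waiver).
So O(not escrow_waiver) holds, i.e. escrow_waiver is forbidden. None of the other listed options is forbidden under the premises.

escrow_waiver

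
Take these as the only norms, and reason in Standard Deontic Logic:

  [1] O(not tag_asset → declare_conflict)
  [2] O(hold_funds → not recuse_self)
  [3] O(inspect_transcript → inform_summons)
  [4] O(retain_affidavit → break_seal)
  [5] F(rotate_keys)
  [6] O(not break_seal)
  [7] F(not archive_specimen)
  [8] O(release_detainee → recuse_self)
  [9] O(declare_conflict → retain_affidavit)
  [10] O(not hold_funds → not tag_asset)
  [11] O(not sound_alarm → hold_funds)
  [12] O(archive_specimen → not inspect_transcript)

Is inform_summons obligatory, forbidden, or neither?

Neither

Premise 3 is O(inspect_transcript → inform_summons), but O(inspect_transcript) is not derivable from the premises, so it does not yield O(inform_summons).
No premise or chain of K-axiom applications forces O(inform_summons), and none forces O(not inform_summons). So inform_summons is neither obligatory nor forbidden under these norms.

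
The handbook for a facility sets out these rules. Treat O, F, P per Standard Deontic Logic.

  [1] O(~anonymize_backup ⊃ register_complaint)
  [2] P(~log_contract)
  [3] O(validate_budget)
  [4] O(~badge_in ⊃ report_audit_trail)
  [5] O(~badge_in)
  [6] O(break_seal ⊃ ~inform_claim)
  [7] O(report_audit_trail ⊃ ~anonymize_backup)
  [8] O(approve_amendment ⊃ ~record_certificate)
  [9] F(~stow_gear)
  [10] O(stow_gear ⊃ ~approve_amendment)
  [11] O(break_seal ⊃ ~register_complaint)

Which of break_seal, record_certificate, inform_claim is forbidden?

Premise 5 gives O(~badge_in).
With premise 4, O(~badge_in ⊃ report_audit_trail), the K-axiom yields O(report_audit_trail).
Premise 7 is O(report_audit_trail ⊃ ~anonymize_backup); since O(report_audit_trail), deontic closure gives O(~anonymize_backup).
With premise 1, O(~anonymize_backup ⊃ register_complaint), the K-axiom yields O(register_complaint).
Premise 11, O(break_seal ⊃ ~register_complaint), contraposes to O(register_complaint ⊃ ~break_seal); with O(register_complaint) we get O(~break_seal).
So O(~break_seal) holds, i.e. break_seal is forbidden. None of the other listed options is forbidden under the premises.

break_seal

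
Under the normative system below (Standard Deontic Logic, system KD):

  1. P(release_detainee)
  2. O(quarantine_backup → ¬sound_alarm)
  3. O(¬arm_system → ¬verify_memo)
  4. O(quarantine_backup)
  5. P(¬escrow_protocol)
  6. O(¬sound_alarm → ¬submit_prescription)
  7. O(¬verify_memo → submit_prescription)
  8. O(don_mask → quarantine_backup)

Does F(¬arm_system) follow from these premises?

From premise 4 we have O(quarantine_backup).
Applying K to premise 2 (O(quarantine_backup → ¬sound_alarm)) and O(quarantine_backup) yields O(¬sound_alarm).
Premise 6 is O(¬sound_alarm → ¬submit_prescription); since O(¬sound_alarm), deontic closure gives O(¬submit_prescription).
The contrapositive of premise 7 (O(¬verify_memo → submit_prescription)) is O(¬submit_prescription → verify_memo), and O(¬submit_prescription) is already established, so O(verify_memo).
Premise 3 is O(¬arm_system → ¬verify_memo); contrapositively O(verify_memo → arm_system). Since O(verify_memo) holds, K gives O(arm_system).
Premises 1, 5, 8 do not contribute to this derivation.
So O(arm_system) holds, i.e. F(¬arm_system). The claim follows.

Yes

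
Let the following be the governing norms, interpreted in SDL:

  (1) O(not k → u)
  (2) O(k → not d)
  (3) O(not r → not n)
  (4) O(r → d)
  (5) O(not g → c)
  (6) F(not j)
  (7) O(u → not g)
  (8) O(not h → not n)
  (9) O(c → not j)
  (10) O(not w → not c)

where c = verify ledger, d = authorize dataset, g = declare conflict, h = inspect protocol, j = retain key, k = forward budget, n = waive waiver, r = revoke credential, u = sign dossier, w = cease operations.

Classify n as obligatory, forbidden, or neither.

Forbidden

F(not j) at premise 6 means O(j).
Premise 9, O(c → not j), contraposes to O(j → not c); with O(j) we get O(not c).
Premise 5 is O(not g → c); contrapositively O(not c → g). Since O(not c) holds, K gives O(g).
The contrapositive of premise 7 (O(u → not g)) is O(g → not u), and O(g) is already established, so O(not u).
Premise 1, O(not k → u), contraposes to O(not u → k); with O(not u) we get O(k).
Applying K to premise 2 (O(k → not d)) and O(k) yields O(not d).
The contrapositive of premise 4 (O(r → d)) is O(not d → not r), and O(not d) is already established, so O(not r).
With premise 3, O(not r → not n), the K-axiom yields O(not n).
Premises 8, 10 do not contribute to this derivation.
Thus O(not n), which is F(n): n is forbidden.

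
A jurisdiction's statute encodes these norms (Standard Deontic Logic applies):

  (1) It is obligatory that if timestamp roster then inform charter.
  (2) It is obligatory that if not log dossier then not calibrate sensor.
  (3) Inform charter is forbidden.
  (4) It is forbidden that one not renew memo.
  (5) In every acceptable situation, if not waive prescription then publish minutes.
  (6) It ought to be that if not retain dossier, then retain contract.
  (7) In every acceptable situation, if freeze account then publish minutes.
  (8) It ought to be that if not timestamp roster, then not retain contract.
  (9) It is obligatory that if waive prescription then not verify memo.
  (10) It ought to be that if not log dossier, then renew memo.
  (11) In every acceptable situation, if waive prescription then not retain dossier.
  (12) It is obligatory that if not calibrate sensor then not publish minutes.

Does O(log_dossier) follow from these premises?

Yes

Premise 3 is F(inform_charter), i.e. O(¬inform_charter).
Premise 1, O(timestamp_roster → inform_charter), contraposes to O(¬inform_charter → ¬timestamp_roster); with O(¬inform_charter) we get O(¬timestamp_roster).
Premise 8 is O(¬timestamp_roster → ¬retain_contract); since O(¬timestamp_roster), deontic closure gives O(¬retain_contract).
Premise 6, O(¬retain_dossier → retain_contract), contraposes to O(¬retain_contract → retain_dossier); with O(¬retain_contract) we get O(retain_dossier).
The contrapositive of premise 11 (O(waive_prescription → ¬retain_dossier)) is O(retain_dossier → ¬waive_prescription), and O(retain_dossier) is already established, so O(¬waive_prescription).
From O(¬waive_prescription) and premise 5, O(¬waive_prescription → publish_minutes), we obtain O(publish_minutes).
The contrapositive of premise 12 (O(¬calibrate_sensor → ¬publish_minutes)) is O(publish_minutes → calibrate_sensor), and O(publish_minutes) is already established, so O(calibrate_sensor).
Premise 2, O(¬log_dossier → ¬calibrate_sensor), contraposes to O(calibrate_sensor → log_dossier); with O(calibrate_sensor) we get O(log_dossier).
Premises 4, 7, 9, 10 do not contribute to this derivation.
So O(log_dossier) follows.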